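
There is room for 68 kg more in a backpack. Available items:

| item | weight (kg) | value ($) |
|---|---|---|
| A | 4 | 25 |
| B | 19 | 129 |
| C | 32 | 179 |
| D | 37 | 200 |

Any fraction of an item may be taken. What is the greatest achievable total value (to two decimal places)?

Greedy by value/weight ratio, highest first.
Order: B (129/19=6.79) > A (25/4=6.25) > C (179/32=5.59) > D (200/37=5.41)
Fill: take B (19 @ 129) → take A (4 @ 25) → take C (32 @ 179) → take 13/37 of D → 70.27; 68/68 used.
Total value = 403.27

403.27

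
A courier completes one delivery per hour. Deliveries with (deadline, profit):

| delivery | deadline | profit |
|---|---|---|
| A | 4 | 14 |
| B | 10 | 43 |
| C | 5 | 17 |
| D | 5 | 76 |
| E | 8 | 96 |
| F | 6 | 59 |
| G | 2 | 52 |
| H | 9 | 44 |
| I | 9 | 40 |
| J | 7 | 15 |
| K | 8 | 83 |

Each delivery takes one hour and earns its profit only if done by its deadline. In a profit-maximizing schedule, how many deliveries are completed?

Profit order: E=96 K=83 D=76 F=59 G=52 H=44 B=43 I=40 C=17 J=15 A=14
Assign: E→slot 8, K→slot 7, D→slot 5, F→slot 6, G→slot 2, H→slot 9, B→slot 10, I→slot 4, C→slot 3, J→slot 1, A skipped.
Slots: [1:J] [2:G] [3:C] [4:I] [5:D] [6:F] [7:K] [8:E] [9:H] [10:B]
10 of 11 scheduled.

10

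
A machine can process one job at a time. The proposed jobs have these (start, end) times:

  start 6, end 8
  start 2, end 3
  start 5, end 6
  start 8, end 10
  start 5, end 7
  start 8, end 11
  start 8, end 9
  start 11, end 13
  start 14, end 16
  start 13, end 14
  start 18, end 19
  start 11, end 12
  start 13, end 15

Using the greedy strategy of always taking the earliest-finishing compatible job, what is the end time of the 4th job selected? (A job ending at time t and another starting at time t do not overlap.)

9

Sort by end time and greedily take each interval whose start is ≥ the last chosen end.
Sorted by end: (2,3)  (5,6)  (5,7)  (6,8)  (8,9)  (8,10)  (8,11)  (11,12)  (11,13)  (13,14)  (13,15)  (14,16)  (18,19)
take (2,3); take (5,6); take (6,8); take (8,9); take (11,12); take (13,14); skip (13,15); take (14,16); take (18,19).
Selected: (2,3) (5,6) (6,8) (8,9) (11,12) (13,14) (14,16) (18,19)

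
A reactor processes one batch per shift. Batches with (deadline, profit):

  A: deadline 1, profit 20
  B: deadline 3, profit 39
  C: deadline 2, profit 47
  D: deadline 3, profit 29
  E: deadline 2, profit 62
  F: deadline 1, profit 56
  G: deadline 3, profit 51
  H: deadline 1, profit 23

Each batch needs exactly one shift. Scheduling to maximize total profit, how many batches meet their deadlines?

3

Sort by profit descending; place each in the latest free slot ≤ its deadline.
By profit: E(d2,62), F(d1,56), G(d3,51), C(d2,47), B(d3,39), D(d3,29), H(d1,23), A(d1,20)
E→slot 2; F→slot 1; G→slot 3; C skipped; B skipped; D skipped; H skipped; A skipped.
3 of 8 scheduled.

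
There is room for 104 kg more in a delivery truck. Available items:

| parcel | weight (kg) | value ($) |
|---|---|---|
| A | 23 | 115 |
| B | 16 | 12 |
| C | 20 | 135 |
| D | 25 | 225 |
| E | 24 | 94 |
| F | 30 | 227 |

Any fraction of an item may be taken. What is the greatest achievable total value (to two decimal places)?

725.50

Sort by value per unit weight and fill in that order.
Order: D (225/25=9.00) > F (227/30=7.57) > C (135/20=6.75) > A (115/23=5.00) > E (94/24=3.92) > B (12/16=0.75)
Fill: take D (25 @ 225) → take F (30 @ 227) → take C (20 @ 135) → take A (23 @ 115) → take 6/24 of E → 23.50; 104/104 used.
Total value = 725.50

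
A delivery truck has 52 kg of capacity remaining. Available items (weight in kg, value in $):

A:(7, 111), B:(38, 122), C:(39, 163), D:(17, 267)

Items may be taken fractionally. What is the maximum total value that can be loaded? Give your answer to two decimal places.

Order: A (111/7=15.86) > D (267/17=15.71) > C (163/39=4.18) > B (122/38=3.21)
Fill: take A (7 @ 111) → take D (17 @ 267) → take 28/39 of C → 117.03; 52/52 used.
Total value = 495.03

495.03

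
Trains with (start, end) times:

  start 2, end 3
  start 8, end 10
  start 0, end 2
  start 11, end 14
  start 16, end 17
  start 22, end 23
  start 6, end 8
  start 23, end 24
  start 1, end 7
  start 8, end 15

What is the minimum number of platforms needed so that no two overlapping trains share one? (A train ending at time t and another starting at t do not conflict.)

2

Events (time:±→running): 0:+→1 1:+→2 … peak 2.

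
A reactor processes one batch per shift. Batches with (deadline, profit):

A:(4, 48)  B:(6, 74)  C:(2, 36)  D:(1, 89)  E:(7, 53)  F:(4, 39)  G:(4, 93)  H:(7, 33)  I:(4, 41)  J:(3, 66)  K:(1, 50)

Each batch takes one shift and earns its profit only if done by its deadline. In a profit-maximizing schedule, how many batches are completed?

Take jobs in profit order; each goes to the latest open slot no later than its deadline.
Profit order: G=93 D=89 B=74 J=66 E=53 K=50 A=48 I=41 F=39 C=36 H=33
Assign: G→slot 4, D→slot 1, B→slot 6, J→slot 3, E→slot 7, K skipped, A→slot 2, I skipped, F skipped, C skipped, H→slot 5.
Slots: [1:D] [2:A] [3:J] [4:G] [5:H] [6:B] [7:E]
7 of 11 scheduled.

7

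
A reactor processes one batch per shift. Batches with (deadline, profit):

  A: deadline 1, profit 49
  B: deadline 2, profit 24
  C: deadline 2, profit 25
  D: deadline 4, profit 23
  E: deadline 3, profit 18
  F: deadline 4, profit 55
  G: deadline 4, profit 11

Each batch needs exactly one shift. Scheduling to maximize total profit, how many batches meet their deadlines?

4

Sort by profit descending; place each in the latest free slot ≤ its deadline.
Profit order: F=55 A=49 C=25 B=24 D=23 E=18 G=11
Assign: F→slot 4, A→slot 1, C→slot 2, B skipped, D→slot 3, E skipped, G skipped.
Slots: [1:A] [2:C] [3:D] [4:F]
4 of 7 scheduled.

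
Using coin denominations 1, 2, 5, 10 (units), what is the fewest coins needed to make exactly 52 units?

6

52 − 5×10→2 − 1×2→0
Total coins = 5 + 1 = 6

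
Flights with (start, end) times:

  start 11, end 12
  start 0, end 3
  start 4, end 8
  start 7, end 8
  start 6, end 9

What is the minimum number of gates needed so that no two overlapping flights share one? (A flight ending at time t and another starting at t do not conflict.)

3

The answer is the maximum number of intervals overlapping at any instant.
starts: [0, 4, 6, 7, 11]
ends:   [3, 8, 8, 9, 12]
s0→1 e3→0 s4→1 s6→2 s7→3  — peak 3.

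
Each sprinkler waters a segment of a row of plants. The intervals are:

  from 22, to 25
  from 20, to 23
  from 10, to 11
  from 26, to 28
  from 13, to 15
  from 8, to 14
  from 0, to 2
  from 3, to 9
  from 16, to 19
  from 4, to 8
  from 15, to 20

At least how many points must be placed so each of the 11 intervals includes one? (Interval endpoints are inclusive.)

7

Sort by right endpoint; whenever an interval is uncovered, place a point at its right end.
Sorted: [0,2] [4,8] [3,9] [10,11] [8,14] [13,15] [16,19] [15,20] [20,23] [22,25] [26,28]
{[0,2]} hit by 2; {[4,8],[3,9]} hit by 8; {[10,11],[8,14]} hit by 11; {[13,15]} hit by 15; {[16,19],[15,20]} hit by 19; {[20,23],[22,25]} hit by 23; {[26,28]} hit by 28.
Points: 2, 8, 11, 15, 19, 23, 28 (7 total).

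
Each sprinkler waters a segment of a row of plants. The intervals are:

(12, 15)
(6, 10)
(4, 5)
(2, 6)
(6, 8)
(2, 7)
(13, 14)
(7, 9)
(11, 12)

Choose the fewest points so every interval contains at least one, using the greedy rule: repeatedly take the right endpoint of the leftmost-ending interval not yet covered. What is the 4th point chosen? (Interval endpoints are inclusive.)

14

By right end: [4,5]  [2,6]  [2,7]  [6,8]  [7,9]  [6,10]  [11,12]  [13,14]  [12,15]
[4,5] uncovered → point at 5; [6,8] uncovered → point at 8; [11,12] uncovered → point at 12; [13,14] uncovered → point at 14.
Points: 5, 8, 12, 14 (4 total).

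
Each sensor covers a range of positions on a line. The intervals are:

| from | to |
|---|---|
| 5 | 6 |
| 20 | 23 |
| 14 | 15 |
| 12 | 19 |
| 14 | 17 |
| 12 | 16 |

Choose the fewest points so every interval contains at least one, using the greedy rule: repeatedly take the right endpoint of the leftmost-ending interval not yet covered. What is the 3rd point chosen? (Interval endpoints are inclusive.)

23

Sorted: [5,6] [14,15] [12,16] [14,17] [12,19] [20,23]
{[5,6]} hit by 6; {[14,15],[12,16],[14,17],[12,19]} hit by 15; {[20,23]} hit by 23.
Points: 6, 15, 23 (3 total).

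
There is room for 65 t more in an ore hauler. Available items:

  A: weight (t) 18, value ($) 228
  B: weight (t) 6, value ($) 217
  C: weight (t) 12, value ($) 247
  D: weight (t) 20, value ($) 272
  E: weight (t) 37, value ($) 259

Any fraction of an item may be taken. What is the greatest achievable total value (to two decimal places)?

1027.00

Ratios (sorted): B 36.17, C 20.58, D 13.60, A 12.67, E 7.00
take B (6 @ 217); take C (12 @ 247); take D (20 @ 272); take A (18 @ 228); take 9/37 of E → 63.00. Capacity used 65/65.
Total value = 1027.00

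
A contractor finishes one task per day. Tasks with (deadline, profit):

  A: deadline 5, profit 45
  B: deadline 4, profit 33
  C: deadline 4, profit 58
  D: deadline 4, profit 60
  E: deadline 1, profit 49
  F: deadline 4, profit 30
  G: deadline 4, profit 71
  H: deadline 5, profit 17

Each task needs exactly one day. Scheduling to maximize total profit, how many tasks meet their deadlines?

Take jobs in profit order; each goes to the latest open slot no later than its deadline.
Profit order: G=71 D=60 C=58 E=49 A=45 B=33 F=30 H=17
Assign: G→slot 4, D→slot 3, C→slot 2, E→slot 1, A→slot 5, B skipped, F skipped, H skipped.
Slots: [1:E] [2:C] [3:D] [4:G] [5:A]
5 of 8 scheduled.

5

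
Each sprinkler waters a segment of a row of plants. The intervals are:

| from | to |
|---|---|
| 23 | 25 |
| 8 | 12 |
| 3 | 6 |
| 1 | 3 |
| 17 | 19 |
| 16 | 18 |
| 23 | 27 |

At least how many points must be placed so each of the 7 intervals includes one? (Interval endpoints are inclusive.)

Sorted: [1,3] [3,6] [8,12] [16,18] [17,19] [23,25] [23,27]
{[1,3],[3,6]} hit by 3; {[8,12]} hit by 12; {[16,18],[17,19]} hit by 18; {[23,25],[23,27]} hit by 25.
Points: 3, 12, 18, 25 (4 total).

4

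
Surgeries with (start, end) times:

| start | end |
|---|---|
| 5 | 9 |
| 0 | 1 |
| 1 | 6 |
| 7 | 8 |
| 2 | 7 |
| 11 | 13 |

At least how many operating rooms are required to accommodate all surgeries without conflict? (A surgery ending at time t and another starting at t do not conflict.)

3

starts: [0, 1, 2, 5, 7, 11]
ends:   [1, 6, 7, 8, 9, 13]
s0→1 e1→0 s1→1 s2→2 s5→3  — peak 3.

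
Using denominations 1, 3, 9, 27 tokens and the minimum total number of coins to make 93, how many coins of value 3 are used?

1

93 − 3×27→12 − 1×9→3 − 1×3→0
Count of 3: 1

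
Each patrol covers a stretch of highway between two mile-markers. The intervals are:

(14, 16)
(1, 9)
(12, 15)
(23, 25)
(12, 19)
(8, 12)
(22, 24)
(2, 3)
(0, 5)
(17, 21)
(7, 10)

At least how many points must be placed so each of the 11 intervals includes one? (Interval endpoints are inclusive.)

Process intervals by earliest right end; each time one isn't hit yet, stab at its right endpoint.
By right end: [2,3]  [0,5]  [1,9]  [7,10]  [8,12]  [12,15]  [14,16]  [12,19]  [17,21]  [22,24]  [23,25]
[2,3] uncovered → point at 3; [7,10] uncovered → point at 10; [12,15] uncovered → point at 15; [17,21] uncovered → point at 21; [22,24] uncovered → point at 24.
Points: 3, 10, 15, 21, 24 (5 total).

5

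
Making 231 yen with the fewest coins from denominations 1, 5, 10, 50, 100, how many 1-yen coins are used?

1

Greedy: take as many of the largest coin as possible, then repeat with the remainder.
231 − 2×100→31 − 3×10→1 − 1×1→0
Count of 1: 1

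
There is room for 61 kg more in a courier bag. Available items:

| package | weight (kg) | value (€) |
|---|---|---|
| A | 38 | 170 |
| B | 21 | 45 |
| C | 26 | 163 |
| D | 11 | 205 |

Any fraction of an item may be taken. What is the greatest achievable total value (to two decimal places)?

Order: D (205/11=18.64) > C (163/26=6.27) > A (170/38=4.47) > B (45/21=2.14)
Fill: take D (11 @ 205) → take C (26 @ 163) → take 24/38 of A → 107.37; 61/61 used.
Total value = 475.37

475.37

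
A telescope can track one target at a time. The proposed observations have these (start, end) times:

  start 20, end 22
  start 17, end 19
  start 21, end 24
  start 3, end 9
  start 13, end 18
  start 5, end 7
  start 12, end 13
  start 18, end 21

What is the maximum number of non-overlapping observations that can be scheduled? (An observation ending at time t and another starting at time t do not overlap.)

5

Order by finish time; keep every interval that doesn't clash with the previous kept one.
By end time: (5,7), (3,9), (12,13), (13,18), (17,19), (18,21), (20,22), (21,24).
Pick (5,7); next start ≥ 7 → (12,13); next start ≥ 13 → (13,18); next start ≥ 18 → (18,21); next start ≥ 21 → (21,24).
Selected 5 observations.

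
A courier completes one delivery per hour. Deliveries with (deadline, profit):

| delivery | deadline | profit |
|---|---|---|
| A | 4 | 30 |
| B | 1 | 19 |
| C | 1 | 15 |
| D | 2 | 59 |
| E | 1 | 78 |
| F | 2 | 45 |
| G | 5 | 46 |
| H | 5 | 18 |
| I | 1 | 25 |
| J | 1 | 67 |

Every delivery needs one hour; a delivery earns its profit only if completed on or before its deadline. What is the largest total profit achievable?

By profit: E(d1,78), J(d1,67), D(d2,59), G(d5,46), F(d2,45), A(d4,30), I(d1,25), B(d1,19), H(d5,18), C(d1,15)
E→slot 1; J skipped; D→slot 2; G→slot 5; F skipped; A→slot 4; I skipped; B skipped; H→slot 3; C skipped.
Profit = 78 + 59 + 18 + 30 + 46 = 231

231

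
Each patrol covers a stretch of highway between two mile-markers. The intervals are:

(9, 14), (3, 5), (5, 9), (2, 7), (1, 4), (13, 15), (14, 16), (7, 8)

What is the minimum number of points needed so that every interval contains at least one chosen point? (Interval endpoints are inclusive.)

Sorted: [1,4] [3,5] [2,7] [7,8] [5,9] [9,14] [13,15] [14,16]
{[1,4],[3,5],[2,7]} hit by 4; {[7,8],[5,9]} hit by 8; {[9,14],[13,15],[14,16]} hit by 14.
Points: 4, 8, 14 (3 total).

3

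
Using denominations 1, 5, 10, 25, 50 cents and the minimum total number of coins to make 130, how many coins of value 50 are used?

2

Use the largest denomination that fits, subtract, and repeat.
130 = 2×50 + 1×25 + 1×5
Count of 50: 2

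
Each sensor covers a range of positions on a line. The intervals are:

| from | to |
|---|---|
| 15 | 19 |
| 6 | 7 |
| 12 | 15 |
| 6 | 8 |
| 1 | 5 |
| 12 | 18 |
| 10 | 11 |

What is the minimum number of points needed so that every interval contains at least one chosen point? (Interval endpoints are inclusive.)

4

Process intervals by earliest right end; each time one isn't hit yet, stab at its right endpoint.
By right end: [1,5]  [6,7]  [6,8]  [10,11]  [12,15]  [12,18]  [15,19]
[1,5] uncovered → point at 5; [6,7] uncovered → point at 7; [10,11] uncovered → point at 11; [12,15] uncovered → point at 15.
Points: 5, 7, 11, 15 (4 total).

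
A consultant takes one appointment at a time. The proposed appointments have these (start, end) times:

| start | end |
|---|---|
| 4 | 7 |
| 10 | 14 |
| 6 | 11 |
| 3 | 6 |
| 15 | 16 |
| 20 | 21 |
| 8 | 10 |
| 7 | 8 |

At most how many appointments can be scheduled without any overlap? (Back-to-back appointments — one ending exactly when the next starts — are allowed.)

6

Greedy by earliest finish: after sorting by end time, pick each interval compatible with the last pick.
By end time: (3,6), (4,7), (7,8), (8,10), (6,11), (10,14), (15,16), (20,21).
Pick (3,6); next start ≥ 6 → (7,8); next start ≥ 8 → (8,10); next start ≥ 10 → (10,14); next start ≥ 14 → (15,16); next start ≥ 16 → (20,21).
Selected 6 appointments.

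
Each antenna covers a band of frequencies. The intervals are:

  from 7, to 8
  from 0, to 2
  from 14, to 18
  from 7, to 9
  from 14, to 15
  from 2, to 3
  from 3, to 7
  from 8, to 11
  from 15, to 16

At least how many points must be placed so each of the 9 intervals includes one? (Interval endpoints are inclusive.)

4

Sort by right endpoint; whenever an interval is uncovered, place a point at its right end.
Sorted: [0,2] [2,3] [3,7] [7,8] [7,9] [8,11] [14,15] [15,16] [14,18]
{[0,2],[2,3]} hit by 2; {[3,7],[7,8],[7,9]} hit by 7; {[8,11]} hit by 11; {[14,15],[15,16],[14,18]} hit by 15.
Points: 2, 7, 11, 15 (4 total).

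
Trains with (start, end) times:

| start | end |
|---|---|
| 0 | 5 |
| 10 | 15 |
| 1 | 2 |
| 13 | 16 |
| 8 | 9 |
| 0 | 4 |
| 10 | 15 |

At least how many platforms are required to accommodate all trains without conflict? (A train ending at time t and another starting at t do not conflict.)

starts: [0, 0, 1, 8, 10, 10, 13]
ends:   [2, 4, 5, 9, 15, 15, 16]
s0→1 s0→2 s1→3  — peak 3.

3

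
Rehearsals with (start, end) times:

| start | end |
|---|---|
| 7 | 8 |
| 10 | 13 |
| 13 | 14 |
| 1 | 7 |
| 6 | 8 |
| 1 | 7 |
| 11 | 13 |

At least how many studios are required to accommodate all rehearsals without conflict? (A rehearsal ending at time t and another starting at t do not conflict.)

Events (time:±→running): 1:+→1 1:+→2 6:+→3 … peak 3.

3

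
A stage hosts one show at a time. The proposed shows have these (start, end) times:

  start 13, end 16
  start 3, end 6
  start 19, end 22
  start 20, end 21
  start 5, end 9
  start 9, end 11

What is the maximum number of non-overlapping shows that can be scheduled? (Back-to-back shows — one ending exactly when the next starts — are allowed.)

4

Sorted by end: (3,6)  (5,9)  (9,11)  (13,16)  (20,21)  (19,22)
take (3,6); skip (5,9); take (9,11); take (13,16); take (20,21).
Selected 4 shows.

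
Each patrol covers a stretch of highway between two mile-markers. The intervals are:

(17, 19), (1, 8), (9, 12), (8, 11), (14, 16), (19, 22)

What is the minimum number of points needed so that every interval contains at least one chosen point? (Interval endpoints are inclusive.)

By right end: [1,8]  [8,11]  [9,12]  [14,16]  [17,19]  [19,22]
[1,8] uncovered → point at 8; [9,12] uncovered → point at 12; [14,16] uncovered → point at 16; [17,19] uncovered → point at 19.
Points: 8, 12, 16, 19 (4 total).

4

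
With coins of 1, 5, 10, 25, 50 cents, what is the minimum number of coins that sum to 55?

Use the largest denomination that fits, subtract, and repeat.
55 = 1×50 + 1×5
Total coins = 1 + 1 = 2

2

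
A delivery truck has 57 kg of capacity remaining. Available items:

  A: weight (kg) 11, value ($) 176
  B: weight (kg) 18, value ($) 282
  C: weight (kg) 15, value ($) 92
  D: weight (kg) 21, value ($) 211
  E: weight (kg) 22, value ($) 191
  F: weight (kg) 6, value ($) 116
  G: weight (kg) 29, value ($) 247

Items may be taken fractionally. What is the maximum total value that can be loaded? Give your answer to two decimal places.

Order: F (116/6=19.33) > A (176/11=16.00) > B (282/18=15.67) > D (211/21=10.05) > E (191/22=8.68) > G (247/29=8.52) > C (92/15=6.13)
Fill: take F (6 @ 116) → take A (11 @ 176) → take B (18 @ 282) → take D (21 @ 211) → take 1/22 of E → 8.68; 57/57 used.
Total value = 793.68

793.68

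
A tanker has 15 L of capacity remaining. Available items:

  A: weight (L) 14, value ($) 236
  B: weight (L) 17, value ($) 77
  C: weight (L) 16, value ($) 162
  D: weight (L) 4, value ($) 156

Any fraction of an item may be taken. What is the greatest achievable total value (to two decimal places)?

341.43

Ratios (sorted): D 39.00, A 16.86, C 10.12, B 4.53
take D (4 @ 156); take 11/14 of A → 185.43. Capacity used 15/15.
Total value = 341.43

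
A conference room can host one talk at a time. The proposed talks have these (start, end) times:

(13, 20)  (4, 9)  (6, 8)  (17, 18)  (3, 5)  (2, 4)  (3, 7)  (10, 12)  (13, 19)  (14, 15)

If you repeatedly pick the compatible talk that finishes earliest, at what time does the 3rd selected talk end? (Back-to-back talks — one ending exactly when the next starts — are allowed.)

Sort by end time and greedily take each interval whose start is ≥ the last chosen end.
By end time: (2,4), (3,5), (3,7), (6,8), (4,9), (10,12), (14,15), (17,18), (13,19), (13,20).
Pick (2,4); next start ≥ 4 → (6,8); next start ≥ 8 → (10,12); next start ≥ 12 → (14,15); next start ≥ 15 → (17,18).
Selected: (2,4) (6,8) (10,12) (14,15) (17,18)

12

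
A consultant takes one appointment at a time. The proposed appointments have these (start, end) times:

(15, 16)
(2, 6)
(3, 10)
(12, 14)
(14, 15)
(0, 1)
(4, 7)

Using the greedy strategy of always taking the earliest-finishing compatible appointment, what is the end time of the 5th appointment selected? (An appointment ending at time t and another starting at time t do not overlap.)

16

Sorted by end: (0,1)  (2,6)  (4,7)  (3,10)  (12,14)  (14,15)  (15,16)
take (0,1); take (2,6); skip (3,10); take (12,14); take (14,15); take (15,16).
Selected: (0,1) (2,6) (12,14) (14,15) (15,16)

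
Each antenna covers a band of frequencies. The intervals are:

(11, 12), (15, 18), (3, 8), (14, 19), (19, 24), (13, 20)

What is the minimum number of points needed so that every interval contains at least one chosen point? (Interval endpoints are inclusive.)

Process intervals by earliest right end; each time one isn't hit yet, stab at its right endpoint.
Sorted: [3,8] [11,12] [15,18] [14,19] [13,20] [19,24]
{[3,8]} hit by 8; {[11,12]} hit by 12; {[15,18],[14,19],[13,20]} hit by 18; {[19,24]} hit by 24.
Points: 8, 12, 18, 24 (4 total).

4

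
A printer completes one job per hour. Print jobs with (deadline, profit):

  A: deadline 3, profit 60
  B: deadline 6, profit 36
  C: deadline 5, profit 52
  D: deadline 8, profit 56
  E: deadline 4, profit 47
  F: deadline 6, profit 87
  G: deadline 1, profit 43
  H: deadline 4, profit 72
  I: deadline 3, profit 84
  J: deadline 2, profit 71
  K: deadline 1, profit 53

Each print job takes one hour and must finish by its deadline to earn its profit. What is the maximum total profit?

482

By profit: F(d6,87), I(d3,84), H(d4,72), J(d2,71), A(d3,60), D(d8,56), K(d1,53), C(d5,52), E(d4,47), G(d1,43), B(d6,36)
F→slot 6; I→slot 3; H→slot 4; J→slot 2; A→slot 1; D→slot 8; K skipped; C→slot 5; E skipped; G skipped; B skipped.
Profit = 60 + 71 + 84 + 72 + 52 + 87 + 56 = 482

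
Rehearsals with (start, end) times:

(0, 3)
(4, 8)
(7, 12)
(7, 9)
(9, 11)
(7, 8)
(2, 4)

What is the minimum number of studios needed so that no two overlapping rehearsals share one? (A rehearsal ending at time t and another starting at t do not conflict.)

4

Count concurrent intervals with a sweep; the peak is the room count.
Events (time:±→running): 0:+→1 2:+→2 3:-→1 4:-→0 4:+→1 7:+→2 7:+→3 7:+→4 … peak 4.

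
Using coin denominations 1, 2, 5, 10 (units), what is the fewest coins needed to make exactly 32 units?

4

Greedy: take as many of the largest coin as possible, then repeat with the remainder.
32 − 3×10→2 − 1×2→0
Total coins = 3 + 1 = 4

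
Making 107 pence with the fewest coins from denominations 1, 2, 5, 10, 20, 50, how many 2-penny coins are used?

1

107 = 2×50 + 1×5 + 1×2
Count of 2: 1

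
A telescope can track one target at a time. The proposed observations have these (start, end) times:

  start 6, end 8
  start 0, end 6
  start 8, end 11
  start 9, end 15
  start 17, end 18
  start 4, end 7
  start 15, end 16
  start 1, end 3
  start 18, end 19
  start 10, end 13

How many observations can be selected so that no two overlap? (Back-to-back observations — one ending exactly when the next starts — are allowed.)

6

By end time: (1,3), (0,6), (4,7), (6,8), (8,11), (10,13), (9,15), (15,16), (17,18), (18,19).
Pick (1,3); next start ≥ 3 → (4,7); next start ≥ 7 → (8,11); next start ≥ 11 → (15,16); next start ≥ 16 → (17,18); next start ≥ 18 → (18,19).
Selected 6 observations.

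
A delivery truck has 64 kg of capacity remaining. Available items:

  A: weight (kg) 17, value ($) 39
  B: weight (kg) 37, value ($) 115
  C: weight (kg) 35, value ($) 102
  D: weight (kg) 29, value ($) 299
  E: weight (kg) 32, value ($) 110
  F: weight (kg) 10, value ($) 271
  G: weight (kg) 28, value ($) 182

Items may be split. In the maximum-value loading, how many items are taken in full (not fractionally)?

2

Ratios (sorted): F 27.10, D 10.31, G 6.50, E 3.44, B 3.11, C 2.91, A 2.29
take F (10 @ 271); take D (29 @ 299); take 25/28 of G → 162.50. Capacity used 64/64.
2 item(s) taken whole; one partial (take 25/28 of G).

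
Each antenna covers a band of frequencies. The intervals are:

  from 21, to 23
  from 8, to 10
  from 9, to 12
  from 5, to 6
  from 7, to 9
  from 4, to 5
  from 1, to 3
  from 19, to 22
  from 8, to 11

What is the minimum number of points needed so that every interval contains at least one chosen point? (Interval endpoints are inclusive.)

4

Sort by right endpoint; whenever an interval is uncovered, place a point at its right end.
By right end: [1,3]  [4,5]  [5,6]  [7,9]  [8,10]  [8,11]  [9,12]  [19,22]  [21,23]
[1,3] uncovered → point at 3; [4,5] uncovered → point at 5; [7,9] uncovered → point at 9; [19,22] uncovered → point at 22.
Points: 3, 5, 9, 22 (4 total).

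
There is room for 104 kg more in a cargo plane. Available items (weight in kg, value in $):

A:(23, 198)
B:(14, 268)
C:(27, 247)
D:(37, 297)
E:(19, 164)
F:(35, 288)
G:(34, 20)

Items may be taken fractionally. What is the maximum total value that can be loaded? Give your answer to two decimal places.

1049.80

Order: B (268/14=19.14) > C (247/27=9.15) > E (164/19=8.63) > A (198/23=8.61) > F (288/35=8.23) > D (297/37=8.03) > G (20/34=0.59)
Fill: take B (14 @ 268) → take C (27 @ 247) → take E (19 @ 164) → take A (23 @ 198) → take 21/35 of F → 172.80; 104/104 used.
Total value = 1049.80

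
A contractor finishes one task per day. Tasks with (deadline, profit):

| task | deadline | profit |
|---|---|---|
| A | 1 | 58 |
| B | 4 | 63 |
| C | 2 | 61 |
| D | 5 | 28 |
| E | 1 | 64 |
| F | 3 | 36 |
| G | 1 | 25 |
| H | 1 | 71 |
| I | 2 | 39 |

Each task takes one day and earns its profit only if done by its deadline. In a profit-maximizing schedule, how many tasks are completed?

By profit: H(d1,71), E(d1,64), B(d4,63), C(d2,61), A(d1,58), I(d2,39), F(d3,36), D(d5,28), G(d1,25)
H→slot 1; E skipped; B→slot 4; C→slot 2; A skipped; I skipped; F→slot 3; D→slot 5; G skipped.
5 of 9 scheduled.

5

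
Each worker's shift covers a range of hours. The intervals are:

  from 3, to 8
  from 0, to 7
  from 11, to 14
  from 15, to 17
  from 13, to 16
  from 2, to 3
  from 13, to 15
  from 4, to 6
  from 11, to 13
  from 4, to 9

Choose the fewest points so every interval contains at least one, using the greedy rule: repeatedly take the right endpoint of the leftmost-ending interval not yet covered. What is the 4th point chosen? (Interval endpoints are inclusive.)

17

By right end: [2,3]  [4,6]  [0,7]  [3,8]  [4,9]  [11,13]  [11,14]  [13,15]  [13,16]  [15,17]
[2,3] uncovered → point at 3; [4,6] uncovered → point at 6; [11,13] uncovered → point at 13; [15,17] uncovered → point at 17.
Points: 3, 6, 13, 17 (4 total).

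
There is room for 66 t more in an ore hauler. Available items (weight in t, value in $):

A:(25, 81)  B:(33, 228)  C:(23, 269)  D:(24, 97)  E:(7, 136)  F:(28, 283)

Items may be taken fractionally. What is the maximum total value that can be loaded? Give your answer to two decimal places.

Greedy by value/weight ratio, highest first.
Ratios (sorted): E 19.43, C 11.70, F 10.11, B 6.91, D 4.04, A 3.24
take E (7 @ 136); take C (23 @ 269); take F (28 @ 283); take 8/33 of B → 55.27. Capacity used 66/66.
Total value = 743.27

743.27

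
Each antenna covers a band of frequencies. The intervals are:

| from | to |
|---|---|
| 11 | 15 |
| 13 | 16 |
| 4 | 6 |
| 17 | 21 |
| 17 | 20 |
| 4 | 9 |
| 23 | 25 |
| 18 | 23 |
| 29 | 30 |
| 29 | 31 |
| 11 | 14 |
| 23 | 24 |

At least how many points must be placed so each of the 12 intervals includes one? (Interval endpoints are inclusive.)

By right end: [4,6]  [4,9]  [11,14]  [11,15]  [13,16]  [17,20]  [17,21]  [18,23]  [23,24]  [23,25]  [29,30]  [29,31]
[4,6] uncovered → point at 6; [11,14] uncovered → point at 14; [17,20] uncovered → point at 20; [23,24] uncovered → point at 24; [29,30] uncovered → point at 30.
Points: 6, 14, 20, 24, 30 (5 total).

5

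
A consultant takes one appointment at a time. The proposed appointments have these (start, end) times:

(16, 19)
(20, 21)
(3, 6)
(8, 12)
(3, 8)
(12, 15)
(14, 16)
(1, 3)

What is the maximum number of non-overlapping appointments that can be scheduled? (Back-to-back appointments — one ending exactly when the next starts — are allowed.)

6

Order by finish time; keep every interval that doesn't clash with the previous kept one.
By end time: (1,3), (3,6), (3,8), (8,12), (12,15), (14,16), (16,19), (20,21).
Pick (1,3); next start ≥ 3 → (3,6); next start ≥ 6 → (8,12); next start ≥ 12 → (12,15); next start ≥ 15 → (16,19); next start ≥ 19 → (20,21).
Selected 6 appointments.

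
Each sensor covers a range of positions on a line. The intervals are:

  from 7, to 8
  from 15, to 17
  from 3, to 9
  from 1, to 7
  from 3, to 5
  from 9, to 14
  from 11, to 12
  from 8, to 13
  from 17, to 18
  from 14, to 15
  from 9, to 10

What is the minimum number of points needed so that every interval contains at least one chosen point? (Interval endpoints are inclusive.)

6

Sort by right endpoint; whenever an interval is uncovered, place a point at its right end.
Sorted: [3,5] [1,7] [7,8] [3,9] [9,10] [11,12] [8,13] [9,14] [14,15] [15,17] [17,18]
{[3,5],[1,7]} hit by 5; {[7,8],[3,9]} hit by 8; {[9,10]} hit by 10; {[11,12],[8,13],[9,14]} hit by 12; {[14,15],[15,17]} hit by 15; {[17,18]} hit by 18.
Points: 5, 8, 10, 12, 15, 18 (6 total).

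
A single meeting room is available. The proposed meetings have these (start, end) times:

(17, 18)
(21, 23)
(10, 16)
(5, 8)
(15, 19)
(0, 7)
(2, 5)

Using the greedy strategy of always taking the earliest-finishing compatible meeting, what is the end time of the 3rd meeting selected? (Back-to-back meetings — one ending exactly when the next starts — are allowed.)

Greedy by earliest finish: after sorting by end time, pick each interval compatible with the last pick.
By end time: (2,5), (0,7), (5,8), (10,16), (17,18), (15,19), (21,23).
Pick (2,5); next start ≥ 5 → (5,8); next start ≥ 8 → (10,16); next start ≥ 16 → (17,18); next start ≥ 18 → (21,23).
Selected: (2,5) (5,8) (10,16) (17,18) (21,23)

16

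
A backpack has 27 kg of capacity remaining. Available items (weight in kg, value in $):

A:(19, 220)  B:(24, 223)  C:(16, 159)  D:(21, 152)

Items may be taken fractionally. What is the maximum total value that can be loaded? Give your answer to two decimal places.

Greedy by value/weight ratio, highest first.
Ratios (sorted): A 11.58, C 9.94, B 9.29, D 7.24
take A (19 @ 220); take 8/16 of C → 79.50. Capacity used 27/27.
Total value = 299.50

299.50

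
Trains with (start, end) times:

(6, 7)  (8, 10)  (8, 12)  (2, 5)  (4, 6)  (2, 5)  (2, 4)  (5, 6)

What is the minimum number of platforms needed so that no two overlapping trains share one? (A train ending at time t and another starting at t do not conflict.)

3

starts: [2, 2, 2, 4, 5, 6, 8, 8]
ends:   [4, 5, 5, 6, 6, 7, 10, 12]
s2→1 s2→2 s2→3  — peak 3.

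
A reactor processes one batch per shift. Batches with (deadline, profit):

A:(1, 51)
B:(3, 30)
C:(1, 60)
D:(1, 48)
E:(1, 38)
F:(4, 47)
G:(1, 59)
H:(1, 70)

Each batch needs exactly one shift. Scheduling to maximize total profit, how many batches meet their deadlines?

Sort by profit descending; place each in the latest free slot ≤ its deadline.
By profit: H(d1,70), C(d1,60), G(d1,59), A(d1,51), D(d1,48), F(d4,47), E(d1,38), B(d3,30)
H→slot 1; C skipped; G skipped; A skipped; D skipped; F→slot 4; E skipped; B→slot 3.
3 of 8 scheduled.

3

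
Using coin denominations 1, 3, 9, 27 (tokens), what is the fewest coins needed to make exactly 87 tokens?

5

Greedy: take as many of the largest coin as possible, then repeat with the remainder.
87 = 3×27 + 2×3
Total coins = 3 + 2 = 5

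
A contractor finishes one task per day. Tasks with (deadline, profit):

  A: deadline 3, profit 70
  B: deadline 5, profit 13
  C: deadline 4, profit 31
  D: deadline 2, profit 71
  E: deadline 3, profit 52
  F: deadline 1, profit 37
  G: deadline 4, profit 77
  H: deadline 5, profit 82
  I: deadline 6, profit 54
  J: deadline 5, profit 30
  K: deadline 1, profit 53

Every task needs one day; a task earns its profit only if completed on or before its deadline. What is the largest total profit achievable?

Take jobs in profit order; each goes to the latest open slot no later than its deadline.
Profit order: H=82 G=77 D=71 A=70 I=54 K=53 E=52 F=37 C=31 J=30 B=13
Assign: H→slot 5, G→slot 4, D→slot 2, A→slot 3, I→slot 6, K→slot 1, E skipped, F skipped, C skipped, J skipped, B skipped.
Slots: [1:K] [2:D] [3:A] [4:G] [5:H] [6:I]
Profit = 53 + 71 + 70 + 77 + 82 + 54 = 407

407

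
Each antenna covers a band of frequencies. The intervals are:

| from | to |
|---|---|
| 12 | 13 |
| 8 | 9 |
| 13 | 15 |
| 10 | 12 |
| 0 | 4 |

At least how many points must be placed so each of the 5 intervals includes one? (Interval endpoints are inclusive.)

4

Process intervals by earliest right end; each time one isn't hit yet, stab at its right endpoint.
By right end: [0,4]  [8,9]  [10,12]  [12,13]  [13,15]
[0,4] uncovered → point at 4; [8,9] uncovered → point at 9; [10,12] uncovered → point at 12; [13,15] uncovered → point at 15.
Points: 4, 9, 12, 15 (4 total).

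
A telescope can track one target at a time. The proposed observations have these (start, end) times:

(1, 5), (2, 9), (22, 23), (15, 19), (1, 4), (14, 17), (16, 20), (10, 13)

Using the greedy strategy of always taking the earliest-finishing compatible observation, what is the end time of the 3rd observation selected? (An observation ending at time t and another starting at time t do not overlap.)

17

Greedy by earliest finish: after sorting by end time, pick each interval compatible with the last pick.
Sorted by end: (1,4)  (1,5)  (2,9)  (10,13)  (14,17)  (15,19)  (16,20)  (22,23)
take (1,4); take (10,13); take (14,17); skip (15,19); take (22,23).
Selected: (1,4) (10,13) (14,17) (22,23)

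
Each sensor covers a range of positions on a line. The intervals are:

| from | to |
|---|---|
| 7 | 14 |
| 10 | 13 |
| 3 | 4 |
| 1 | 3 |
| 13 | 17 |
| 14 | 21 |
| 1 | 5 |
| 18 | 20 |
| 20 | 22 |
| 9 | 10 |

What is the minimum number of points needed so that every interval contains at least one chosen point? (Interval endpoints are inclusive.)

Sort by right endpoint; whenever an interval is uncovered, place a point at its right end.
Sorted: [1,3] [3,4] [1,5] [9,10] [10,13] [7,14] [13,17] [18,20] [14,21] [20,22]
{[1,3],[3,4],[1,5]} hit by 3; {[9,10],[10,13],[7,14]} hit by 10; {[13,17]} hit by 17; {[18,20],[14,21],[20,22]} hit by 20.
Points: 3, 10, 17, 20 (4 total).

4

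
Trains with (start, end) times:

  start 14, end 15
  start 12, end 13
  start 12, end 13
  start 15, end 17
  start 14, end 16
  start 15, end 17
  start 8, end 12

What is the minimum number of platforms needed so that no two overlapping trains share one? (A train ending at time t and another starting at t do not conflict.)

3

The answer is the maximum number of intervals overlapping at any instant.
Events (time:±→running): 8:+→1 12:-→0 12:+→1 12:+→2 13:-→1 13:-→0 14:+→1 14:+→2 15:-→1 15:+→2 15:+→3 … peak 3.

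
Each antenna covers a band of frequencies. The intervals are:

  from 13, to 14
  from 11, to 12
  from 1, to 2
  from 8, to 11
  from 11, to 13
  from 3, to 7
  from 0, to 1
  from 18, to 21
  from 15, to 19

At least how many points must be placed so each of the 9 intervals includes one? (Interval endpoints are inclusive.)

Process intervals by earliest right end; each time one isn't hit yet, stab at its right endpoint.
Sorted: [0,1] [1,2] [3,7] [8,11] [11,12] [11,13] [13,14] [15,19] [18,21]
{[0,1],[1,2]} hit by 1; {[3,7]} hit by 7; {[8,11],[11,12],[11,13]} hit by 11; {[13,14]} hit by 14; {[15,19],[18,21]} hit by 19.
Points: 1, 7, 11, 14, 19 (5 total).

5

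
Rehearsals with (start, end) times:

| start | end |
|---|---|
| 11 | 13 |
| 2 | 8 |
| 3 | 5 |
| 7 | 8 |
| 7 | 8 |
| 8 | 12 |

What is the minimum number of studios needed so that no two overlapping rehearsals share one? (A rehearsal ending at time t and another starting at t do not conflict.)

Events (time:±→running): 2:+→1 3:+→2 5:-→1 7:+→2 7:+→3 … peak 3.

3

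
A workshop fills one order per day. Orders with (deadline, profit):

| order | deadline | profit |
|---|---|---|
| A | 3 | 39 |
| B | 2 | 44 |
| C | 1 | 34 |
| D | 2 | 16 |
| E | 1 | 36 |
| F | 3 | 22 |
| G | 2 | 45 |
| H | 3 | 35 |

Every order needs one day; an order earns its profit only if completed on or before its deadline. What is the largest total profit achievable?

Take jobs in profit order; each goes to the latest open slot no later than its deadline.
By profit: G(d2,45), B(d2,44), A(d3,39), E(d1,36), H(d3,35), C(d1,34), F(d3,22), D(d2,16)
G→slot 2; B→slot 1; A→slot 3; E skipped; H skipped; C skipped; F skipped; D skipped.
Profit = 44 + 45 + 39 = 128

128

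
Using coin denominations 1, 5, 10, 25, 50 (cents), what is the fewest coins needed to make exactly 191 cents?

Use the largest denomination that fits, subtract, and repeat.
191 = 3×50 + 1×25 + 1×10 + 1×5 + 1×1
Total coins = 3 + 1 + 1 + 1 + 1 = 7

7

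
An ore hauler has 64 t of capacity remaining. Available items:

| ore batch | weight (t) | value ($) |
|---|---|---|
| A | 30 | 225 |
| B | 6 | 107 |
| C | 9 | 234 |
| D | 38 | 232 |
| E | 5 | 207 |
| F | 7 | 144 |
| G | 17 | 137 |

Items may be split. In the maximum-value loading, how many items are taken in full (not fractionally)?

5

Order: E (207/5=41.40) > C (234/9=26.00) > F (144/7=20.57) > B (107/6=17.83) > G (137/17=8.06) > A (225/30=7.50) > D (232/38=6.11)
Fill: take E (5 @ 207) → take C (9 @ 234) → take F (7 @ 144) → take B (6 @ 107) → take G (17 @ 137) → take 20/30 of A → 150.00; 64/64 used.
5 item(s) taken whole; one partial (take 20/30 of A).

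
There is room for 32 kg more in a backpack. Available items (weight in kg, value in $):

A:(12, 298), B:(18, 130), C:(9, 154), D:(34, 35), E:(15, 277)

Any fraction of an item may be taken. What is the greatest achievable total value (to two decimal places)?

660.56

Greedy by value/weight ratio, highest first.
Order: A (298/12=24.83) > E (277/15=18.47) > C (154/9=17.11) > B (130/18=7.22) > D (35/34=1.03)
Fill: take A (12 @ 298) → take E (15 @ 277) → take 5/9 of C → 85.56; 32/32 used.
Total value = 660.56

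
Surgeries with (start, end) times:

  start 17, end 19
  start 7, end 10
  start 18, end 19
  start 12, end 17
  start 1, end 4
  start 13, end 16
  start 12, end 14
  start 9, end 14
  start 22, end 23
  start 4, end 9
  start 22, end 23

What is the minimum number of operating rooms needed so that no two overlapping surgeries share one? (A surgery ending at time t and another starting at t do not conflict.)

The answer is the maximum number of intervals overlapping at any instant.
Events (time:±→running): 1:+→1 4:-→0 4:+→1 7:+→2 9:-→1 9:+→2 10:-→1 12:+→2 12:+→3 13:+→4 … peak 4.

4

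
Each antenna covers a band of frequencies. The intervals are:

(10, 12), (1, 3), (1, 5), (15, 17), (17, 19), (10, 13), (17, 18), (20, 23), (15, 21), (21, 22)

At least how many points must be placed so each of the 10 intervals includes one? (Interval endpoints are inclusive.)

4

By right end: [1,3]  [1,5]  [10,12]  [10,13]  [15,17]  [17,18]  [17,19]  [15,21]  [21,22]  [20,23]
[1,3] uncovered → point at 3; [10,12] uncovered → point at 12; [15,17] uncovered → point at 17; [21,22] uncovered → point at 22.
Points: 3, 12, 17, 22 (4 total).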